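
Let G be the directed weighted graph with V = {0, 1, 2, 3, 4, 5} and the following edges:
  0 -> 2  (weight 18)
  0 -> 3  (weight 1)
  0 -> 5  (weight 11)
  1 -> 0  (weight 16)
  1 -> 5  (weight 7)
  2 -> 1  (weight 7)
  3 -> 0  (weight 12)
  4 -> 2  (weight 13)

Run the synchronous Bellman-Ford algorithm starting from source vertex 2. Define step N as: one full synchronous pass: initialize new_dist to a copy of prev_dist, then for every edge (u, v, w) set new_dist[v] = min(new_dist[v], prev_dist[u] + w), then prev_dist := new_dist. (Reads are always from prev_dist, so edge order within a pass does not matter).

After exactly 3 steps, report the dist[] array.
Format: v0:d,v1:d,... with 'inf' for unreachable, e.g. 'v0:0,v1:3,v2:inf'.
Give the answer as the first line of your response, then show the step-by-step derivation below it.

v0:23,v1:7,v2:0,v3:24,v4:inf,v5:14

step 1: dist = v0:inf,v1:7,v2:0,v3:inf,v4:inf,v5:inf
step 2: dist = v0:23,v1:7,v2:0,v3:inf,v4:inf,v5:14
step 3: dist = v0:23,v1:7,v2:0,v3:24,v4:inf,v5:14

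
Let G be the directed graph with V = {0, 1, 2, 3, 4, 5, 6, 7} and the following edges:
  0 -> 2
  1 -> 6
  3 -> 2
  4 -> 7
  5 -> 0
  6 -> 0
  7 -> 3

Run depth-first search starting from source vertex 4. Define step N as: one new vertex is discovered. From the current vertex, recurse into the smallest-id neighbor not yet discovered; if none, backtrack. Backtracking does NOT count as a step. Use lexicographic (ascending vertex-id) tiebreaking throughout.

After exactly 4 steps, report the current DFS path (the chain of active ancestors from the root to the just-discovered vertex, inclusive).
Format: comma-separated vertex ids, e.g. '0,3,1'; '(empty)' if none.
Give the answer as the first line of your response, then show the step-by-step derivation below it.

4,7,3,2

step 1: discover 4; path=4; order=4
step 2: discover 7; path=4>7; order=4,7
step 3: discover 3; path=4>7>3; order=4,7,3
step 4: discover 2; path=4>7>3>2; order=4,7,3,2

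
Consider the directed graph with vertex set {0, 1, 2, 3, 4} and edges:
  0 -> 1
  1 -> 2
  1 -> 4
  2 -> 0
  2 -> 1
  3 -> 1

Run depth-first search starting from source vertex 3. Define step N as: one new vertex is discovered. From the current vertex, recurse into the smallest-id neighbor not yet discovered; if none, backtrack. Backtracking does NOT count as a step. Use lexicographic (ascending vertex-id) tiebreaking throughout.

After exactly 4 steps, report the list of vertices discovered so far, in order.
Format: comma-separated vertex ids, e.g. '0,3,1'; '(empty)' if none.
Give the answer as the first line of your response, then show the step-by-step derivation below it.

3,1,2,0

step 1: discover 3; path=3; order=3
step 2: discover 1; path=3>1; order=3,1
step 3: discover 2; path=3>1>2; order=3,1,2
step 4: discover 0; path=3>1>2>0; order=3,1,2,0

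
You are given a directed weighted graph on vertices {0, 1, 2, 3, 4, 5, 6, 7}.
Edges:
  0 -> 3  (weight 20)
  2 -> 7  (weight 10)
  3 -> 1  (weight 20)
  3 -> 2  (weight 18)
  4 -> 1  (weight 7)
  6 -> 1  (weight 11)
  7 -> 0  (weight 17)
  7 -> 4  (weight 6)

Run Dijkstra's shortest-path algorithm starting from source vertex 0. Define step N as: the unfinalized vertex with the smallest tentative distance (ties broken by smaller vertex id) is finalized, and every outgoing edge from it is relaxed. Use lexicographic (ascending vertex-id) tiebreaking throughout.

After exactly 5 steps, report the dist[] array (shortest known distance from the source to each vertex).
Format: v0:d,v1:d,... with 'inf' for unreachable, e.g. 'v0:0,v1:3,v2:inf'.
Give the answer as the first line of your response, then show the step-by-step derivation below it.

v0:0,v1:40,v2:38,v3:20,v4:54,v5:inf,v6:inf,v7:48

step 1: dist = v0:0,v1:inf,v2:inf,v3:20,v4:inf,v5:inf,v6:inf,v7:inf
step 2: dist = v0:0,v1:40,v2:38,v3:20,v4:inf,v5:inf,v6:inf,v7:inf
step 3: dist = v0:0,v1:40,v2:38,v3:20,v4:inf,v5:inf,v6:inf,v7:48
step 4: dist = v0:0,v1:40,v2:38,v3:20,v4:inf,v5:inf,v6:inf,v7:48
step 5: dist = v0:0,v1:40,v2:38,v3:20,v4:54,v5:inf,v6:inf,v7:48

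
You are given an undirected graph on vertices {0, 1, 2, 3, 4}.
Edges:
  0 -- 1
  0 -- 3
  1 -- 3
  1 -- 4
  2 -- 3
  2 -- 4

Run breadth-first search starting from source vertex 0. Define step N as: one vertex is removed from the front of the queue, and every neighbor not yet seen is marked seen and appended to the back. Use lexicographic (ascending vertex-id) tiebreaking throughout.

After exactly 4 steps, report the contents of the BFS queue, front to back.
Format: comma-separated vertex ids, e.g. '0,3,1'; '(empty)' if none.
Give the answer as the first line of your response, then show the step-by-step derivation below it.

2

step 1: dequeue 0; queue=[1,3]; order=0
step 2: dequeue 1; queue=[3,4]; order=0,1
step 3: dequeue 3; queue=[4,2]; order=0,1,3
step 4: dequeue 4; queue=[2]; order=0,1,3,4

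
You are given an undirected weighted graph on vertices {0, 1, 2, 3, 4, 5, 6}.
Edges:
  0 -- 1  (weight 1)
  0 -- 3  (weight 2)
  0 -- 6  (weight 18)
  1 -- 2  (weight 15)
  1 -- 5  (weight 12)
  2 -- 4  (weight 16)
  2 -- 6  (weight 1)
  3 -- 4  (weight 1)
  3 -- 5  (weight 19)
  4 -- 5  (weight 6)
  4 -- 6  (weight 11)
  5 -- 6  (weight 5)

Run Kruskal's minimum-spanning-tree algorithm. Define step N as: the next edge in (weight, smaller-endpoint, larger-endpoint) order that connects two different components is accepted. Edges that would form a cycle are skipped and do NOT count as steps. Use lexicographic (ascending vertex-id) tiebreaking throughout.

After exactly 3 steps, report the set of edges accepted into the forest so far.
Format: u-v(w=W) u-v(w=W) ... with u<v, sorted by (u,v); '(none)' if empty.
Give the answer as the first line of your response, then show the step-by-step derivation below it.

0-1(w=1) 2-6(w=1) 3-4(w=1)

step 1: add edge 0-1 (w=1); MST = {0-1(w=1)}
step 2: add edge 2-6 (w=1); MST = {0-1(w=1) 2-6(w=1)}
step 3: add edge 3-4 (w=1); MST = {0-1(w=1) 2-6(w=1) 3-4(w=1)}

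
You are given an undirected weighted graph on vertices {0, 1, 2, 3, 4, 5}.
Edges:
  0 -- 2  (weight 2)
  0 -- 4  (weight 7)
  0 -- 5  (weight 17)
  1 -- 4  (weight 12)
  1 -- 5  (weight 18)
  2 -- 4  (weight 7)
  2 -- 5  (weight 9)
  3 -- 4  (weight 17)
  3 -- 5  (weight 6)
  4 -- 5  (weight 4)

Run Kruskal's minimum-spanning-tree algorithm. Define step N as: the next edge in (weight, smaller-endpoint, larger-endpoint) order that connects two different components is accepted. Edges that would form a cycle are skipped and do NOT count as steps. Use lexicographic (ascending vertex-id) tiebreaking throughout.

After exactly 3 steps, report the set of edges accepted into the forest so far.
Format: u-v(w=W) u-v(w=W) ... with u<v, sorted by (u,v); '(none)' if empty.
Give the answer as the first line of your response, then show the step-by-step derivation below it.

0-2(w=2) 3-5(w=6) 4-5(w=4)

step 1: add edge 0-2 (w=2); MST = {0-2(w=2)}
step 2: add edge 4-5 (w=4); MST = {0-2(w=2) 4-5(w=4)}
step 3: add edge 3-5 (w=6); MST = {0-2(w=2) 3-5(w=6) 4-5(w=4)}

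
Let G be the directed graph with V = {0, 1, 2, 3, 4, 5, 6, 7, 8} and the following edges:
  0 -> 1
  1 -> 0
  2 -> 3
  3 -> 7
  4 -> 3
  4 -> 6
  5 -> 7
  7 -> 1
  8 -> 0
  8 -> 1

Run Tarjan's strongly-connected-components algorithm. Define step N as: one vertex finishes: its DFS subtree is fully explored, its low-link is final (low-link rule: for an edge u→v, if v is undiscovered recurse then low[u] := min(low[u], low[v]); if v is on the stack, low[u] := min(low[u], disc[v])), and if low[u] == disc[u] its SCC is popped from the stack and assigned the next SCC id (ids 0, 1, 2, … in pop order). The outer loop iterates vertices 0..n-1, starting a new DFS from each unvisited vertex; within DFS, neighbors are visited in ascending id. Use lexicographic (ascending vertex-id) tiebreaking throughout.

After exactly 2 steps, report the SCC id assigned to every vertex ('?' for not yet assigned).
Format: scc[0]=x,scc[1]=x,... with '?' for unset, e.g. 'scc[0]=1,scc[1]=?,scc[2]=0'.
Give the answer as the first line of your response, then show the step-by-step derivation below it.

scc[0]=0,scc[1]=0,scc[2]=?,scc[3]=?,scc[4]=?,scc[5]=?,scc[6]=?,scc[7]=?,scc[8]=?

step 1: low=(low[0]=0,low[1]=0,low[2]=?,low[3]=?,low[4]=?,low[5]=?,low[6]=?,low[7]=?,low[8]=?); scc=(scc[0]=?,scc[1]=?,scc[2]=?,scc[3]=?,scc[4]=?,scc[5]=?,scc[6]=?,scc[7]=?,scc[8]=?)
step 2: low=(low[0]=0,low[1]=0,low[2]=?,low[3]=?,low[4]=?,low[5]=?,low[6]=?,low[7]=?,low[8]=?); scc=(scc[0]=0,scc[1]=0,scc[2]=?,scc[3]=?,scc[4]=?,scc[5]=?,scc[6]=?,scc[7]=?,scc[8]=?)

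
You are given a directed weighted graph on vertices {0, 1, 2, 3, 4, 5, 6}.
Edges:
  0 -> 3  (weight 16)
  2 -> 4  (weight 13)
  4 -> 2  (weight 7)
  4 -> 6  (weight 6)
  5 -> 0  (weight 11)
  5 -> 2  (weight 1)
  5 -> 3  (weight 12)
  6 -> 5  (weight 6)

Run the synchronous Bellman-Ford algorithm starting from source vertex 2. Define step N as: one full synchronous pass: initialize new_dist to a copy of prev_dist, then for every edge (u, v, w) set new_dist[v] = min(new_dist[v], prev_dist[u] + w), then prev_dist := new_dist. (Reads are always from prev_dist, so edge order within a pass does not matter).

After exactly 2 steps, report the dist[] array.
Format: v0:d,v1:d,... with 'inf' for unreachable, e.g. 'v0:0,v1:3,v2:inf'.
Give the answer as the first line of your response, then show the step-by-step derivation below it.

v0:inf,v1:inf,v2:0,v3:inf,v4:13,v5:inf,v6:19

step 1: dist = v0:inf,v1:inf,v2:0,v3:inf,v4:13,v5:inf,v6:inf
step 2: dist = v0:inf,v1:inf,v2:0,v3:inf,v4:13,v5:inf,v6:19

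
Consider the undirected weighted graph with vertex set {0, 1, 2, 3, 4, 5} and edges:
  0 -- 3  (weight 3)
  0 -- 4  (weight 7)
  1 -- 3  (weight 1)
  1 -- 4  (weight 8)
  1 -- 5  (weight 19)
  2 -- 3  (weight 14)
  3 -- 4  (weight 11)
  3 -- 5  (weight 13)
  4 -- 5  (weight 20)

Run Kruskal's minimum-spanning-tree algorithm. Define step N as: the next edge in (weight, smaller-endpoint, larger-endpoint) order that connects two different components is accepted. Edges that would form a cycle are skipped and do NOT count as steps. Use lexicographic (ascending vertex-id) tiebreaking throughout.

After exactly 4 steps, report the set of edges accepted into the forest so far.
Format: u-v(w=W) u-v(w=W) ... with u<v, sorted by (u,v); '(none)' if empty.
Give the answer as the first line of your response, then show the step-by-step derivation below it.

0-3(w=3) 0-4(w=7) 1-3(w=1) 3-5(w=13)

step 1: add edge 1-3 (w=1); MST = {1-3(w=1)}
step 2: add edge 0-3 (w=3); MST = {0-3(w=3) 1-3(w=1)}
step 3: add edge 0-4 (w=7); MST = {0-3(w=3) 0-4(w=7) 1-3(w=1)}
step 4: add edge 3-5 (w=13); MST = {0-3(w=3) 0-4(w=7) 1-3(w=1) 3-5(w=13)}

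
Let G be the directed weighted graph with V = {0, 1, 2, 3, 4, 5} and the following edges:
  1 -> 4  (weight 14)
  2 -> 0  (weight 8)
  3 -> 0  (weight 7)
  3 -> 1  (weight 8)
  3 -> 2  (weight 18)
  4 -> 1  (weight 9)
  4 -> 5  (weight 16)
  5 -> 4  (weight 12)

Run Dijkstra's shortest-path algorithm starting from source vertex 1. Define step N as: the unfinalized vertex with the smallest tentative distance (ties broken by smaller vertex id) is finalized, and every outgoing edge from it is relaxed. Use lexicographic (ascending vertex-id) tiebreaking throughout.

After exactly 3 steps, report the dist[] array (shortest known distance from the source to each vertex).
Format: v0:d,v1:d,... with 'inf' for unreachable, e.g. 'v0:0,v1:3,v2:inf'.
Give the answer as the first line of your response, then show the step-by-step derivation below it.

v0:inf,v1:0,v2:inf,v3:inf,v4:14,v5:30

step 1: dist = v0:inf,v1:0,v2:inf,v3:inf,v4:14,v5:inf
step 2: dist = v0:inf,v1:0,v2:inf,v3:inf,v4:14,v5:30
step 3: dist = v0:inf,v1:0,v2:inf,v3:inf,v4:14,v5:30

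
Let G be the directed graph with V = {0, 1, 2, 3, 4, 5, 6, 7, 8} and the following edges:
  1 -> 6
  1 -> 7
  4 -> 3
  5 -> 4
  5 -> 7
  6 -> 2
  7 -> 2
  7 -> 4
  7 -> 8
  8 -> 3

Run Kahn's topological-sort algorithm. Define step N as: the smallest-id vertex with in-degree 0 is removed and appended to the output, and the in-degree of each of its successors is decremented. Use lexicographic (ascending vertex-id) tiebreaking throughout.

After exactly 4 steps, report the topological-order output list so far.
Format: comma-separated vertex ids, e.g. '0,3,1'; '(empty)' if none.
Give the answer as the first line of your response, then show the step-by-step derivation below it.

0,1,5,6

step 1: output 0; order=[0]; indeg=(0,0,2,2,2,0,1,2,1)
step 2: output 1; order=[0,1]; indeg=(0,0,2,2,2,0,0,1,1)
step 3: output 5; order=[0,1,5]; indeg=(0,0,2,2,1,0,0,0,1)
step 4: output 6; order=[0,1,5,6]; indeg=(0,0,1,2,1,0,0,0,1)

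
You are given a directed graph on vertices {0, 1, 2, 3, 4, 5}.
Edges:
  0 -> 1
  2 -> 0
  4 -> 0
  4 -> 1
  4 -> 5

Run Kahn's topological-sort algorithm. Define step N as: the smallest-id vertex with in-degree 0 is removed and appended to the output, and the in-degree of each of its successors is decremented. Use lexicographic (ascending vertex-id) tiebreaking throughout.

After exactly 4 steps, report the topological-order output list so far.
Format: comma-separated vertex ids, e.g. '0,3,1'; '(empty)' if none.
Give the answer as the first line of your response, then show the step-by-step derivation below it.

2,3,4,0

step 1: output 2; order=[2]; indeg=(1,2,0,0,0,1)
step 2: output 3; order=[2,3]; indeg=(1,2,0,0,0,1)
step 3: output 4; order=[2,3,4]; indeg=(0,1,0,0,0,0)
step 4: output 0; order=[2,3,4,0]; indeg=(0,0,0,0,0,0)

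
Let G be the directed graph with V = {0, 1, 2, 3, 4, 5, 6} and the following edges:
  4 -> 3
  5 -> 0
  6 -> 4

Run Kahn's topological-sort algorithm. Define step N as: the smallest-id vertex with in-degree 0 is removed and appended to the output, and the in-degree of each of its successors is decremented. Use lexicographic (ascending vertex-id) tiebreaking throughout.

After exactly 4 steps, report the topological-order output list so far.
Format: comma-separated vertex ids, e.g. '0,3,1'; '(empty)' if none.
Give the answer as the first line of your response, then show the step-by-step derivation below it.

1,2,5,0

step 1: output 1; order=[1]; indeg=(1,0,0,1,1,0,0)
step 2: output 2; order=[1,2]; indeg=(1,0,0,1,1,0,0)
step 3: output 5; order=[1,2,5]; indeg=(0,0,0,1,1,0,0)
step 4: output 0; order=[1,2,5,0]; indeg=(0,0,0,1,1,0,0)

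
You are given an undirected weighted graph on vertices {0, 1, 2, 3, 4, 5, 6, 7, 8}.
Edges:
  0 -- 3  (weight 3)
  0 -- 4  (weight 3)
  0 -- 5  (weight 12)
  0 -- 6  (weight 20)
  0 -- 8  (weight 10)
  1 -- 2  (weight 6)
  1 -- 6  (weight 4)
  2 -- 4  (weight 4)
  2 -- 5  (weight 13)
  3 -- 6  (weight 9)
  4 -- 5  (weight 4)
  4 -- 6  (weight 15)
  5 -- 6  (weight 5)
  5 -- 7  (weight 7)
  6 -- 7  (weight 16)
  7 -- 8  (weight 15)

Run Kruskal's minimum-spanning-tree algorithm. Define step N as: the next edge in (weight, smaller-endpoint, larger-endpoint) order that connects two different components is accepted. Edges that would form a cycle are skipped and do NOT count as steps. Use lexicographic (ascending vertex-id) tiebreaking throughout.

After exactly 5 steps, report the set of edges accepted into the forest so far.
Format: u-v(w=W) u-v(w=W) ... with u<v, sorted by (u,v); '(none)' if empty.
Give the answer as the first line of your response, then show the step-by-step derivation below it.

0-3(w=3) 0-4(w=3) 1-6(w=4) 2-4(w=4) 4-5(w=4)

step 1: add edge 0-3 (w=3); MST = {0-3(w=3)}
step 2: add edge 0-4 (w=3); MST = {0-3(w=3) 0-4(w=3)}
step 3: add edge 1-6 (w=4); MST = {0-3(w=3) 0-4(w=3) 1-6(w=4)}
step 4: add edge 2-4 (w=4); MST = {0-3(w=3) 0-4(w=3) 1-6(w=4) 2-4(w=4)}
step 5: add edge 4-5 (w=4); MST = {0-3(w=3) 0-4(w=3) 1-6(w=4) 2-4(w=4) 4-5(w=4)}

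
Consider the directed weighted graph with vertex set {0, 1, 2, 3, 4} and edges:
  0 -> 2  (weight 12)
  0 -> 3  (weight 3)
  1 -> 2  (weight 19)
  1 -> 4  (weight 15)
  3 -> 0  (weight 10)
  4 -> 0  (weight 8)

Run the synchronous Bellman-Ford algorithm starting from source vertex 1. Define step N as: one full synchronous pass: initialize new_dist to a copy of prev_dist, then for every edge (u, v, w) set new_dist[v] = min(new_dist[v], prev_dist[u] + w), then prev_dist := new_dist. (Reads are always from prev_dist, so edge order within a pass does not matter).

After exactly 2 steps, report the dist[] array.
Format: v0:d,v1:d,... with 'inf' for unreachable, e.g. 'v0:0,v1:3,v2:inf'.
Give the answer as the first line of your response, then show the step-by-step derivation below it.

v0:23,v1:0,v2:19,v3:inf,v4:15

step 1: dist = v0:inf,v1:0,v2:19,v3:inf,v4:15
step 2: dist = v0:23,v1:0,v2:19,v3:inf,v4:15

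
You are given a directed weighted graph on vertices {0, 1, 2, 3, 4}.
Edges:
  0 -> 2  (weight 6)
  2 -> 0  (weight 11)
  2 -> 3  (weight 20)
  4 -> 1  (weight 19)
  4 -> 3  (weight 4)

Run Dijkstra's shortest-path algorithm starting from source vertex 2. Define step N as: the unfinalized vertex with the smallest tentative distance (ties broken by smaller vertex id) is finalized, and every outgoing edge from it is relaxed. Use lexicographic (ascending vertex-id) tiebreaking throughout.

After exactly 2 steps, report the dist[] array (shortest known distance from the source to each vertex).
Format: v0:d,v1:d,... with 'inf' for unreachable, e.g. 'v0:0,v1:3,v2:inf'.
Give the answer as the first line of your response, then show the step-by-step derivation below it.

v0:11,v1:inf,v2:0,v3:20,v4:inf

step 1: dist = v0:11,v1:inf,v2:0,v3:20,v4:inf
step 2: dist = v0:11,v1:inf,v2:0,v3:20,v4:inf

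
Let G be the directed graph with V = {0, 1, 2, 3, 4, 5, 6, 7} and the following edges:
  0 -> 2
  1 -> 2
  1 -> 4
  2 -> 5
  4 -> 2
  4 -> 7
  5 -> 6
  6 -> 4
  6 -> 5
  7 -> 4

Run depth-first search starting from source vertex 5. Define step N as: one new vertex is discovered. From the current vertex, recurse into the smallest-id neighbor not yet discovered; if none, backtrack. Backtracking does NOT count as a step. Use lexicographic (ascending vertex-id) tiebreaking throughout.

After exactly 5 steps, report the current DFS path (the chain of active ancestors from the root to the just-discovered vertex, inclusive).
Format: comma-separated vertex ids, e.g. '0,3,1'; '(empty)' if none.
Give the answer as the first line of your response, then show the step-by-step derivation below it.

5,6,4,7

step 1: discover 5; path=5; order=5
step 2: discover 6; path=5>6; order=5,6
step 3: discover 4; path=5>6>4; order=5,6,4
step 4: discover 2; path=5>6>4>2; order=5,6,4,2
step 5: discover 7; path=5>6>4>7; order=5,6,4,2,7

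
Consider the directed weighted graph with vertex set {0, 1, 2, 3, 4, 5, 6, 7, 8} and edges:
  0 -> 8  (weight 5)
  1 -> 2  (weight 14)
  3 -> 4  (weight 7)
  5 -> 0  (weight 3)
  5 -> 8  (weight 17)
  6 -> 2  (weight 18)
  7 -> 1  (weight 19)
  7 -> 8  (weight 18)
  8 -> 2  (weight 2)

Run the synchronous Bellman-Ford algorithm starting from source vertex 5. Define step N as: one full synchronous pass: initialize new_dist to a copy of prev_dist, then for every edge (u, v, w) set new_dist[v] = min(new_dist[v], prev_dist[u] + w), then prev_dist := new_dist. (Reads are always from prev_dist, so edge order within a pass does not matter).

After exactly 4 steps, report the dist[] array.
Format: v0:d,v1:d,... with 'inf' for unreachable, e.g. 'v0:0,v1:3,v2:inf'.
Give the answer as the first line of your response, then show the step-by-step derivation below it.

v0:3,v1:inf,v2:10,v3:inf,v4:inf,v5:0,v6:inf,v7:inf,v8:8

step 1: dist = v0:3,v1:inf,v2:inf,v3:inf,v4:inf,v5:0,v6:inf,v7:inf,v8:17
step 2: dist = v0:3,v1:inf,v2:19,v3:inf,v4:inf,v5:0,v6:inf,v7:inf,v8:8
step 3: dist = v0:3,v1:inf,v2:10,v3:inf,v4:inf,v5:0,v6:inf,v7:inf,v8:8
step 4: dist = v0:3,v1:inf,v2:10,v3:inf,v4:inf,v5:0,v6:inf,v7:inf,v8:8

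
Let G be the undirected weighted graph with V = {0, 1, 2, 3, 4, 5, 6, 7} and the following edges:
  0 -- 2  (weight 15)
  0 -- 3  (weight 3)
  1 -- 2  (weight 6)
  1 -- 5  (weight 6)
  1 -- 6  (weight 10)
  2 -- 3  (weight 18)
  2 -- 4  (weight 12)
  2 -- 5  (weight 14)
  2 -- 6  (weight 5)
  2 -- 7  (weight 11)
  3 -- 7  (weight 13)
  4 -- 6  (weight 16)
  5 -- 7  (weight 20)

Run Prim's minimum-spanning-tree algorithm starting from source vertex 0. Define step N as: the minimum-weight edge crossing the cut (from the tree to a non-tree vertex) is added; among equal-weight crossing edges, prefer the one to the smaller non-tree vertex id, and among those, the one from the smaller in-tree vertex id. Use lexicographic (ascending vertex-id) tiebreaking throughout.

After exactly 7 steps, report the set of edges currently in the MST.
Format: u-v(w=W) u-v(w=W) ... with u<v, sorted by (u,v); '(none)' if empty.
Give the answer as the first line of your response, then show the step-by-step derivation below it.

0-3(w=3) 1-2(w=6) 1-5(w=6) 2-4(w=12) 2-6(w=5) 2-7(w=11) 3-7(w=13)

step 1: add edge 0-3 (w=3); MST = {0-3(w=3)}
step 2: add edge 3-7 (w=13); MST = {0-3(w=3) 3-7(w=13)}
step 3: add edge 2-7 (w=11); MST = {0-3(w=3) 2-7(w=11) 3-7(w=13)}
step 4: add edge 2-6 (w=5); MST = {0-3(w=3) 2-6(w=5) 2-7(w=11) 3-7(w=13)}
step 5: add edge 1-2 (w=6); MST = {0-3(w=3) 1-2(w=6) 2-6(w=5) 2-7(w=11) 3-7(w=13)}
step 6: add edge 1-5 (w=6); MST = {0-3(w=3) 1-2(w=6) 1-5(w=6) 2-6(w=5) 2-7(w=11) 3-7(w=13)}
step 7: add edge 2-4 (w=12); MST = {0-3(w=3) 1-2(w=6) 1-5(w=6) 2-4(w=12) 2-6(w=5) 2-7(w=11) 3-7(w=13)}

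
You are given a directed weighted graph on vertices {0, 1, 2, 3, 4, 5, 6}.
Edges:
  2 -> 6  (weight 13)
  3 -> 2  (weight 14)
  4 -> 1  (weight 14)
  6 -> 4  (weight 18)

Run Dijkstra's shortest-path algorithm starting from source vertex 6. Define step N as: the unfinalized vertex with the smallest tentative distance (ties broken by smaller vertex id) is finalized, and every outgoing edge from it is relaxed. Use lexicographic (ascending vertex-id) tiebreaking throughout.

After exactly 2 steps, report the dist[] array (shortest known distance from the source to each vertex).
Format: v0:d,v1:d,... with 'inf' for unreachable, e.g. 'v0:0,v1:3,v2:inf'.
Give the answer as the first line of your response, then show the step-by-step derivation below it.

v0:inf,v1:32,v2:inf,v3:inf,v4:18,v5:inf,v6:0

step 1: dist = v0:inf,v1:inf,v2:inf,v3:inf,v4:18,v5:inf,v6:0
step 2: dist = v0:inf,v1:32,v2:inf,v3:inf,v4:18,v5:inf,v6:0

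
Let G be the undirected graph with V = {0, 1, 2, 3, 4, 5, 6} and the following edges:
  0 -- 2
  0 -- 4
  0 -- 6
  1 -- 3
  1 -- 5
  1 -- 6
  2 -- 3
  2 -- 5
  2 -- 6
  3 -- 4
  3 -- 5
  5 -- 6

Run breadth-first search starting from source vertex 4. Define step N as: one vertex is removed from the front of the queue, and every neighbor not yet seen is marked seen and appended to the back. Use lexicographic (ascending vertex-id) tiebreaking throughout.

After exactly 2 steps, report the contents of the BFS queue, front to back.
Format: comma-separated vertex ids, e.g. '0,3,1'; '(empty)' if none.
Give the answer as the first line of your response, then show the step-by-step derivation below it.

3,2,6

step 1: dequeue 4; queue=[0,3]; order=4
step 2: dequeue 0; queue=[3,2,6]; order=4,0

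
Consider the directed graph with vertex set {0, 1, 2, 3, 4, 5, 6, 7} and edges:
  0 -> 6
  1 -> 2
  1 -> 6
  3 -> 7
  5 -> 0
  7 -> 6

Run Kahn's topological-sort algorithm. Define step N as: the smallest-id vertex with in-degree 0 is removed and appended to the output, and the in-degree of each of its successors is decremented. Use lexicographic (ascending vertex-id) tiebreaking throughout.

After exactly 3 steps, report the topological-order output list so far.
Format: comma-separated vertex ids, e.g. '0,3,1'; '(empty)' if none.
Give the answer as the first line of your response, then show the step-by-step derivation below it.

1,2,3

step 1: output 1; order=[1]; indeg=(1,0,0,0,0,0,2,1)
step 2: output 2; order=[1,2]; indeg=(1,0,0,0,0,0,2,1)
step 3: output 3; order=[1,2,3]; indeg=(1,0,0,0,0,0,2,0)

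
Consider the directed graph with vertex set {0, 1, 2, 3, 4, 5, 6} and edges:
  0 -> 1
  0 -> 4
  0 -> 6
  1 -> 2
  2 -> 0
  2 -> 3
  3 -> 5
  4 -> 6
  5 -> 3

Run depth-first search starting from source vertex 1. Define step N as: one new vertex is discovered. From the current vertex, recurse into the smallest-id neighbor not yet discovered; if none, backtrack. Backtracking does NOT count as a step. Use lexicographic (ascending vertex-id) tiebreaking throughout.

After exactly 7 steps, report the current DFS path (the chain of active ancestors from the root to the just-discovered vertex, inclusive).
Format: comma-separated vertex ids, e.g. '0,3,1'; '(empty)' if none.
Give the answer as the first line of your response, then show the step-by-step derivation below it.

1,2,3,5

step 1: discover 1; path=1; order=1
step 2: discover 2; path=1>2; order=1,2
step 3: discover 0; path=1>2>0; order=1,2,0
step 4: discover 4; path=1>2>0>4; order=1,2,0,4
step 5: discover 6; path=1>2>0>4>6; order=1,2,0,4,6
step 6: discover 3; path=1>2>3; order=1,2,0,4,6,3
step 7: discover 5; path=1>2>3>5; order=1,2,0,4,6,3,5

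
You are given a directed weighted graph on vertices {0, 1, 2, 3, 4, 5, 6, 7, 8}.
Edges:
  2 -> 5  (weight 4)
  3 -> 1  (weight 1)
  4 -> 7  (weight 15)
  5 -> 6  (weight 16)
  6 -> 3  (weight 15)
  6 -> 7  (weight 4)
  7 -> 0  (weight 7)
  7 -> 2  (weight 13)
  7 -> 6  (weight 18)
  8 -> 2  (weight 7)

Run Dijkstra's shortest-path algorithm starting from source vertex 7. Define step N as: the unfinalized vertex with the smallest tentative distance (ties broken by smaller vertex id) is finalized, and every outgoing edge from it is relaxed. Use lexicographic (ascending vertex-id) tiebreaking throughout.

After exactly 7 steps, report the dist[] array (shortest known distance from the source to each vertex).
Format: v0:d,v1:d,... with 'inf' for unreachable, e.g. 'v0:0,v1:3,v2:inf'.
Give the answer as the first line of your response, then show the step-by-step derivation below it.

v0:7,v1:34,v2:13,v3:33,v4:inf,v5:17,v6:18,v7:0,v8:inf

step 1: dist = v0:7,v1:inf,v2:13,v3:inf,v4:inf,v5:inf,v6:18,v7:0,v8:inf
step 2: dist = v0:7,v1:inf,v2:13,v3:inf,v4:inf,v5:inf,v6:18,v7:0,v8:inf
step 3: dist = v0:7,v1:inf,v2:13,v3:inf,v4:inf,v5:17,v6:18,v7:0,v8:inf
step 4: dist = v0:7,v1:inf,v2:13,v3:inf,v4:inf,v5:17,v6:18,v7:0,v8:inf
step 5: dist = v0:7,v1:inf,v2:13,v3:33,v4:inf,v5:17,v6:18,v7:0,v8:inf
step 6: dist = v0:7,v1:34,v2:13,v3:33,v4:inf,v5:17,v6:18,v7:0,v8:inf
step 7: dist = v0:7,v1:34,v2:13,v3:33,v4:inf,v5:17,v6:18,v7:0,v8:inf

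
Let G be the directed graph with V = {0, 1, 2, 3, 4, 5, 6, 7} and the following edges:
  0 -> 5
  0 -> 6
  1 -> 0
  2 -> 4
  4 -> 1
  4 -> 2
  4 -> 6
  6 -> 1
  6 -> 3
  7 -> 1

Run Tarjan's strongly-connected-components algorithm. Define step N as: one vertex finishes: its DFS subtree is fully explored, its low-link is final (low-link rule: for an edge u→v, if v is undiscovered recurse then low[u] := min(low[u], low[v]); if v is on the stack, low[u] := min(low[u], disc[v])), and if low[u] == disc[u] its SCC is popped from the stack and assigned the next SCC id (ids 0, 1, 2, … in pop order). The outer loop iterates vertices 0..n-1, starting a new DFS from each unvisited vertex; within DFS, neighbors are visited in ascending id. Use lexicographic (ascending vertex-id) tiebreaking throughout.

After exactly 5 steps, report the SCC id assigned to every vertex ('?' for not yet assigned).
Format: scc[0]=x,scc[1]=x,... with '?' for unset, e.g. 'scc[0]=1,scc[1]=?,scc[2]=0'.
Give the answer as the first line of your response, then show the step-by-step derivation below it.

scc[0]=2,scc[1]=2,scc[2]=?,scc[3]=1,scc[4]=?,scc[5]=0,scc[6]=2,scc[7]=?

step 1: low=(low[0]=0,low[1]=?,low[2]=?,low[3]=?,low[4]=?,low[5]=1,low[6]=?,low[7]=?); scc=(scc[0]=?,scc[1]=?,scc[2]=?,scc[3]=?,scc[4]=?,scc[5]=0,scc[6]=?,scc[7]=?)
step 2: low=(low[0]=0,low[1]=0,low[2]=?,low[3]=?,low[4]=?,low[5]=1,low[6]=2,low[7]=?); scc=(scc[0]=?,scc[1]=?,scc[2]=?,scc[3]=?,scc[4]=?,scc[5]=0,scc[6]=?,scc[7]=?)
step 3: low=(low[0]=0,low[1]=0,low[2]=?,low[3]=4,low[4]=?,low[5]=1,low[6]=0,low[7]=?); scc=(scc[0]=?,scc[1]=?,scc[2]=?,scc[3]=1,scc[4]=?,scc[5]=0,scc[6]=?,scc[7]=?)
step 4: low=(low[0]=0,low[1]=0,low[2]=?,low[3]=4,low[4]=?,low[5]=1,low[6]=0,low[7]=?); scc=(scc[0]=?,scc[1]=?,scc[2]=?,scc[3]=1,scc[4]=?,scc[5]=0,scc[6]=?,scc[7]=?)
step 5: low=(low[0]=0,low[1]=0,low[2]=?,low[3]=4,low[4]=?,low[5]=1,low[6]=0,low[7]=?); scc=(scc[0]=2,scc[1]=2,scc[2]=?,scc[3]=1,scc[4]=?,scc[5]=0,scc[6]=2,scc[7]=?)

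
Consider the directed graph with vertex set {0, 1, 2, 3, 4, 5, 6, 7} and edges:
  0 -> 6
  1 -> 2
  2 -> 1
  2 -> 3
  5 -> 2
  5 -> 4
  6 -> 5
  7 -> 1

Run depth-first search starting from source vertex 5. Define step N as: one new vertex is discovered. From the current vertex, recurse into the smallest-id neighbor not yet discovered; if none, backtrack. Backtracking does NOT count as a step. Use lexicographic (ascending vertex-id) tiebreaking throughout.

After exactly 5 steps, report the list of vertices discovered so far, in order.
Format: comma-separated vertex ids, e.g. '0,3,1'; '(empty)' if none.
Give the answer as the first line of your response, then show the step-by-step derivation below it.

5,2,1,3,4

step 1: discover 5; path=5; order=5
step 2: discover 2; path=5>2; order=5,2
step 3: discover 1; path=5>2>1; order=5,2,1
step 4: discover 3; path=5>2>3; order=5,2,1,3
step 5: discover 4; path=5>4; order=5,2,1,3,4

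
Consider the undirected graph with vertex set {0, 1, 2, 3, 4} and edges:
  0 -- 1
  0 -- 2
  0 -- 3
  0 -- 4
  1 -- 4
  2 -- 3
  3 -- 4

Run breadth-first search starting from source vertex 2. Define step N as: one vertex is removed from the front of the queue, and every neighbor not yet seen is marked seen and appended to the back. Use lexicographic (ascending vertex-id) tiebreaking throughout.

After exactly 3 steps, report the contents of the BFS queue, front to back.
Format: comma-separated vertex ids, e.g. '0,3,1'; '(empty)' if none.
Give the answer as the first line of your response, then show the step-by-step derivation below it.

1,4

step 1: dequeue 2; queue=[0,3]; order=2
step 2: dequeue 0; queue=[3,1,4]; order=2,0
step 3: dequeue 3; queue=[1,4]; order=2,0,3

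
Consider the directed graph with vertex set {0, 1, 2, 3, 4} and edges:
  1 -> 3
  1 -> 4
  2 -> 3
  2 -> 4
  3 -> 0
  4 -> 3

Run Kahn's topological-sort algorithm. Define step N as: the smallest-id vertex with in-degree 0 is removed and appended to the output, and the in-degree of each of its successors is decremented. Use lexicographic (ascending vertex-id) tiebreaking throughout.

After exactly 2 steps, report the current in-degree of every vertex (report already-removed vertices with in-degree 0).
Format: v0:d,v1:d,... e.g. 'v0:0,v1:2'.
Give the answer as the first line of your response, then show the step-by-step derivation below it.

v0:1,v1:0,v2:0,v3:1,v4:0

step 1: output 1; order=[1]; indeg=(1,0,0,2,1)
step 2: output 2; order=[1,2]; indeg=(1,0,0,1,0)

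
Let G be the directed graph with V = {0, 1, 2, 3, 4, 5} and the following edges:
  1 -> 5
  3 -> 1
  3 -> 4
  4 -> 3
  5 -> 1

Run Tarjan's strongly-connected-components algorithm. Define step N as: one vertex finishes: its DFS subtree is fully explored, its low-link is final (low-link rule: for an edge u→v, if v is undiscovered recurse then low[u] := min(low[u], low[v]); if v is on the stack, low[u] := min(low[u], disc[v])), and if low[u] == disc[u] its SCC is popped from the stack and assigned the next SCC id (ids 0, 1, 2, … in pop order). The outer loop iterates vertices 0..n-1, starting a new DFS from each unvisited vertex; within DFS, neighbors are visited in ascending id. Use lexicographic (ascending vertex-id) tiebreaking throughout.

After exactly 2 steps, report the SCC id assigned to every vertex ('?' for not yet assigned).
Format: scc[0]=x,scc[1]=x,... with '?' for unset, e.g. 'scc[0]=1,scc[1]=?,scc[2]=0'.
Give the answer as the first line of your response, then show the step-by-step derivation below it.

scc[0]=0,scc[1]=?,scc[2]=?,scc[3]=?,scc[4]=?,scc[5]=?

step 1: low=(low[0]=0,low[1]=?,low[2]=?,low[3]=?,low[4]=?,low[5]=?); scc=(scc[0]=0,scc[1]=?,scc[2]=?,scc[3]=?,scc[4]=?,scc[5]=?)
step 2: low=(low[0]=0,low[1]=1,low[2]=?,low[3]=?,low[4]=?,low[5]=1); scc=(scc[0]=0,scc[1]=?,scc[2]=?,scc[3]=?,scc[4]=?,scc[5]=?)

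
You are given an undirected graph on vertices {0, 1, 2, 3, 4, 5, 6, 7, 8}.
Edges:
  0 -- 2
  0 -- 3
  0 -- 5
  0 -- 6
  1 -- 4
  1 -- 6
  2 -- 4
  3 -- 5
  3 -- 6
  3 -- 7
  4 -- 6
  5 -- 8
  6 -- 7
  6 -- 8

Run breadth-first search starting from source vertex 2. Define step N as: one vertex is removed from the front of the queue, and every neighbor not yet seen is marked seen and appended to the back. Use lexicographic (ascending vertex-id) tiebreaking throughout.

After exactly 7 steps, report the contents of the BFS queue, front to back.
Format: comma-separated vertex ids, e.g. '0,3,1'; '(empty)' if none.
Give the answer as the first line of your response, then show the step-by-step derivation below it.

7,8

step 1: dequeue 2; queue=[0,4]; order=2
step 2: dequeue 0; queue=[4,3,5,6]; order=2,0
step 3: dequeue 4; queue=[3,5,6,1]; order=2,0,4
step 4: dequeue 3; queue=[5,6,1,7]; order=2,0,4,3
step 5: dequeue 5; queue=[6,1,7,8]; order=2,0,4,3,5
step 6: dequeue 6; queue=[1,7,8]; order=2,0,4,3,5,6
step 7: dequeue 1; queue=[7,8]; order=2,0,4,3,5,6,1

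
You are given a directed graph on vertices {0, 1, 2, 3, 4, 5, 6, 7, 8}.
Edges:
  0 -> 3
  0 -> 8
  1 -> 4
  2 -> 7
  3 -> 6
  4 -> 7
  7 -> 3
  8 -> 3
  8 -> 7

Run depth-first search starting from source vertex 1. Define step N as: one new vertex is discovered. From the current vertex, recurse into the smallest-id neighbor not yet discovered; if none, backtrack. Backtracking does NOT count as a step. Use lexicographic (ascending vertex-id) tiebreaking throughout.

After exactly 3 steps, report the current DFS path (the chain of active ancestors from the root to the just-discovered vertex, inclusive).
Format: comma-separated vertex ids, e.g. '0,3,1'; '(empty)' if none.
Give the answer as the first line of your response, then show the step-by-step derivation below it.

1,4,7

step 1: discover 1; path=1; order=1
step 2: discover 4; path=1>4; order=1,4
step 3: discover 7; path=1>4>7; order=1,4,7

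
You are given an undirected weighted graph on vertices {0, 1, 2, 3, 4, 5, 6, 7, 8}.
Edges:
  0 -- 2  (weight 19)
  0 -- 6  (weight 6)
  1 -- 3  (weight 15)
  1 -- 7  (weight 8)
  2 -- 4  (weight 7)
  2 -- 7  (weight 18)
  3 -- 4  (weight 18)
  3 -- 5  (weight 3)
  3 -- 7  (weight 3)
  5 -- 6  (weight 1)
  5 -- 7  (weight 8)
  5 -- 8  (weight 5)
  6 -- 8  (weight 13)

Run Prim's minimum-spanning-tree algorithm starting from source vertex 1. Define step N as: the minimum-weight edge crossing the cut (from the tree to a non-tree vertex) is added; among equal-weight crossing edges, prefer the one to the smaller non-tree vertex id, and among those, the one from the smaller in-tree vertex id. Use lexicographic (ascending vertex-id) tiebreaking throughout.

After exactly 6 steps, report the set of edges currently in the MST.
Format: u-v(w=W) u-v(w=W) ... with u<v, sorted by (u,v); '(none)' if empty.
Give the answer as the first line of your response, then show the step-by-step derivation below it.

0-6(w=6) 1-7(w=8) 3-5(w=3) 3-7(w=3) 5-6(w=1) 5-8(w=5)

step 1: add edge 1-7 (w=8); MST = {1-7(w=8)}
step 2: add edge 3-7 (w=3); MST = {1-7(w=8) 3-7(w=3)}
step 3: add edge 3-5 (w=3); MST = {1-7(w=8) 3-5(w=3) 3-7(w=3)}
step 4: add edge 5-6 (w=1); MST = {1-7(w=8) 3-5(w=3) 3-7(w=3) 5-6(w=1)}
step 5: add edge 5-8 (w=5); MST = {1-7(w=8) 3-5(w=3) 3-7(w=3) 5-6(w=1) 5-8(w=5)}
step 6: add edge 0-6 (w=6); MST = {0-6(w=6) 1-7(w=8) 3-5(w=3) 3-7(w=3) 5-6(w=1) 5-8(w=5)}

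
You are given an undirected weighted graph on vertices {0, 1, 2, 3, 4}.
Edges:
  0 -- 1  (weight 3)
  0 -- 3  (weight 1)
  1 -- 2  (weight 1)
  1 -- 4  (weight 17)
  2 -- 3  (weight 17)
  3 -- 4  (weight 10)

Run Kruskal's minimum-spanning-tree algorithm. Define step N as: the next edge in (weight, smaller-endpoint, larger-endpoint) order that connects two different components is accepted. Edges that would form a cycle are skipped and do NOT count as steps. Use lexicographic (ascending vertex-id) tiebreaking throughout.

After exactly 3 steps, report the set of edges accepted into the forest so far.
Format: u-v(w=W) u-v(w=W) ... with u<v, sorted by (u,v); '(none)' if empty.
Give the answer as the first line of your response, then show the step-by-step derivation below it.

0-1(w=3) 0-3(w=1) 1-2(w=1)

step 1: add edge 0-3 (w=1); MST = {0-3(w=1)}
step 2: add edge 1-2 (w=1); MST = {0-3(w=1) 1-2(w=1)}
step 3: add edge 0-1 (w=3); MST = {0-1(w=3) 0-3(w=1) 1-2(w=1)}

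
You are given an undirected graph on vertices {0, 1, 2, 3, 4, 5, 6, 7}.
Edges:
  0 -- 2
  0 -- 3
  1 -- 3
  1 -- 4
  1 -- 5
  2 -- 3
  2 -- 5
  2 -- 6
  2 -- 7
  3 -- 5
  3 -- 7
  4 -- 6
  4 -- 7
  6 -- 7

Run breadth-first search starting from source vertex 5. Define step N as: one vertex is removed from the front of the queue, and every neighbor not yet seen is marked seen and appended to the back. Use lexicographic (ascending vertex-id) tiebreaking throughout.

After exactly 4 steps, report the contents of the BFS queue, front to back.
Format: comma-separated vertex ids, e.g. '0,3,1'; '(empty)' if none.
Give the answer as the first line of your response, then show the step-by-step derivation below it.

4,0,6,7

step 1: dequeue 5; queue=[1,2,3]; order=5
step 2: dequeue 1; queue=[2,3,4]; order=5,1
step 3: dequeue 2; queue=[3,4,0,6,7]; order=5,1,2
step 4: dequeue 3; queue=[4,0,6,7]; order=5,1,2,3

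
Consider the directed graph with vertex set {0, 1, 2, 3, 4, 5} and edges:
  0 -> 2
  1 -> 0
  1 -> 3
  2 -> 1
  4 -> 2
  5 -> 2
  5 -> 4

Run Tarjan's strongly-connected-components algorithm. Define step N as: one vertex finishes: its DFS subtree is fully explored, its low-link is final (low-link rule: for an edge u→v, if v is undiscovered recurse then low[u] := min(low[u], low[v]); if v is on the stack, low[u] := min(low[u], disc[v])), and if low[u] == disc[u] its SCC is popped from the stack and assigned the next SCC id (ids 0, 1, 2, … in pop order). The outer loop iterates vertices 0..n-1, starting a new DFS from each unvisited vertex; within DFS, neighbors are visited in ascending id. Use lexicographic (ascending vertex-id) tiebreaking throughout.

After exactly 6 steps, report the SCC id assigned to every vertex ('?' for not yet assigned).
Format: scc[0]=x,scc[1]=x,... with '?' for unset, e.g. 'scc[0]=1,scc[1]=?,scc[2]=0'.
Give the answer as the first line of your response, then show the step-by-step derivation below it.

scc[0]=1,scc[1]=1,scc[2]=1,scc[3]=0,scc[4]=2,scc[5]=3

step 1: low=(low[0]=0,low[1]=0,low[2]=1,low[3]=3,low[4]=?,low[5]=?); scc=(scc[0]=?,scc[1]=?,scc[2]=?,scc[3]=0,scc[4]=?,scc[5]=?)
step 2: low=(low[0]=0,low[1]=0,low[2]=1,low[3]=3,low[4]=?,low[5]=?); scc=(scc[0]=?,scc[1]=?,scc[2]=?,scc[3]=0,scc[4]=?,scc[5]=?)
step 3: low=(low[0]=0,low[1]=0,low[2]=0,low[3]=3,low[4]=?,low[5]=?); scc=(scc[0]=?,scc[1]=?,scc[2]=?,scc[3]=0,scc[4]=?,scc[5]=?)
step 4: low=(low[0]=0,low[1]=0,low[2]=0,low[3]=3,low[4]=?,low[5]=?); scc=(scc[0]=1,scc[1]=1,scc[2]=1,scc[3]=0,scc[4]=?,scc[5]=?)
step 5: low=(low[0]=0,low[1]=0,low[2]=0,low[3]=3,low[4]=4,low[5]=?); scc=(scc[0]=1,scc[1]=1,scc[2]=1,scc[3]=0,scc[4]=2,scc[5]=?)
step 6: low=(low[0]=0,low[1]=0,low[2]=0,low[3]=3,low[4]=4,low[5]=5); scc=(scc[0]=1,scc[1]=1,scc[2]=1,scc[3]=0,scc[4]=2,scc[5]=3)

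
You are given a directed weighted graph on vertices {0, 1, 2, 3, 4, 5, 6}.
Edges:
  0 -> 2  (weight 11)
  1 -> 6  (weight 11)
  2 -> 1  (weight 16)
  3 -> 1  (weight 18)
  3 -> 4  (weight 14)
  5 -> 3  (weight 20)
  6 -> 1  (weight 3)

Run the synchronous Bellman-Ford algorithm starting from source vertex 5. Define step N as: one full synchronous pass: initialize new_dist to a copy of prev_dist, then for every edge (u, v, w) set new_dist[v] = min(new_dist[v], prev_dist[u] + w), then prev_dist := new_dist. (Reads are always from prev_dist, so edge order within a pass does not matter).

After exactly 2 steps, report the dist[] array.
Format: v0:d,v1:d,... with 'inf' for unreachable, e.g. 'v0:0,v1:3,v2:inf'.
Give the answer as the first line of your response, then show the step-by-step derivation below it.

v0:inf,v1:38,v2:inf,v3:20,v4:34,v5:0,v6:inf

step 1: dist = v0:inf,v1:inf,v2:inf,v3:20,v4:inf,v5:0,v6:inf
step 2: dist = v0:inf,v1:38,v2:inf,v3:20,v4:34,v5:0,v6:inf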